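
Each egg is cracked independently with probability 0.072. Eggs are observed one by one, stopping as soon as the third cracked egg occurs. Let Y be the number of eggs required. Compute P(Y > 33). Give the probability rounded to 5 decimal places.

0.57235

Needing more than 33 eggs ⇔ fewer than 3 successes in the first 33. With X ~ Binomial(33, 0.072), P(Y > 33) = P(X ≤ 2).
  k=0: C(33,0)·0.072^0·0.928^33 = 0.0849343
  k=1: C(33,1)·0.072^1·0.928^32 = 0.2174611
  k=2: C(33,2)·0.072^2·0.928^31 = 0.2699518
P(X ≤ 2) = 0.5723472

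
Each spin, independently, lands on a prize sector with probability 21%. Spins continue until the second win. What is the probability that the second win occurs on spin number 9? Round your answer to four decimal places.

0.0678

Y = trial on which the second success occurs; negative binomial, r=2, p=0.21.
P(Y=9) = C(8,1) · p^2 · (1−p)^7
= 8 · 0.0441 · 0.19204 = 0.067751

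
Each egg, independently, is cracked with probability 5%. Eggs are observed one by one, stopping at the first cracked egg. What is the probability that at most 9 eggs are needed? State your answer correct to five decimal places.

Y = number of eggs to the first success; geometric, p = 0.05.
P(Y ≤ 9) = 1 − (1−p)^9 = 1 − 0.6302494 = 0.3697506

0.36975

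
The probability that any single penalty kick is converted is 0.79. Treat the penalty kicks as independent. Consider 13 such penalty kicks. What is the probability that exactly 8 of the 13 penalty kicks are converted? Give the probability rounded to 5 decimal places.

X ~ Binomial(n=13, p=0.79).
P(X=8) = C(13,8) · p^8 · (1−p)^5
= 1287 · 0.15171 · 0.00040841 = 0.0797428

0.07974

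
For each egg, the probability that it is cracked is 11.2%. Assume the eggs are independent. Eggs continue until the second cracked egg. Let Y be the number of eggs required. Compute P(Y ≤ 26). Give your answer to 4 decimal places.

0.8050

Finishing within 26 eggs ⇔ at least 2 successes in the first 26. With X ~ Binomial(26, 0.112), P(Y ≤ 26) = 1 − P(X ≤ 1).
  k=0: C(26,0)·0.112^0·0.888^26 = 0.045576
  k=1: C(26,1)·0.112^1·0.888^25 = 0.149457
1 − 0.195033 = 0.804967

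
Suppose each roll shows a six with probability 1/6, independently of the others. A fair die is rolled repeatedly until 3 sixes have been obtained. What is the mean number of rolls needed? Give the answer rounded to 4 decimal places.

18.0000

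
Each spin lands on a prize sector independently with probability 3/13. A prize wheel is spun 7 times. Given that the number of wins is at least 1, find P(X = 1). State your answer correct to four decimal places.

0.3981

X ~ Binomial(7, 0.230769). Want P(X=1 | X≥1) = P(X=1) / P(X≥1).
P(X=1) = C(7,1)·0.230769^1·0.769231^6 = 0.334669
P(X≥1) = 1 − 0.159366 = 0.840634
Ratio = 0.334669 / 0.840634 = 0.398115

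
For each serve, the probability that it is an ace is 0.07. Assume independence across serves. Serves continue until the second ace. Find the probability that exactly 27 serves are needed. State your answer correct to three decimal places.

0.021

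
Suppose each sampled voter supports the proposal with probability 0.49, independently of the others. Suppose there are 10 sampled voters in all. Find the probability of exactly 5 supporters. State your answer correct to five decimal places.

X ~ Binomial(n=10, p=0.49).
P(X=5) = C(10,5) · p^5 · (1−p)^5
= 252 · 0.028248 · 0.034503 = 0.2456020

0.24560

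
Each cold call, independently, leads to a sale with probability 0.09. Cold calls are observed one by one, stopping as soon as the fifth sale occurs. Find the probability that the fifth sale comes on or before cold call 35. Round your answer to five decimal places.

0.20318

Finishing within 35 cold calls ⇔ at least 5 successes in the first 35. With X ~ Binomial(35, 0.09), P(Y ≤ 35) = 1 − P(X ≤ 4).
  k=0: C(35,0)·0.09^0·0.91^35 = 0.0368510
  k=1: C(35,1)·0.09^1·0.91^34 = 0.1275610
  k=2: C(35,2)·0.09^2·0.91^33 = 0.2144707
  k=3: C(35,3)·0.09^3·0.91^32 = 0.2333252
  k=4: C(35,4)·0.09^4·0.91^31 = 0.1846090
1 − 0.7968169 = 0.2031831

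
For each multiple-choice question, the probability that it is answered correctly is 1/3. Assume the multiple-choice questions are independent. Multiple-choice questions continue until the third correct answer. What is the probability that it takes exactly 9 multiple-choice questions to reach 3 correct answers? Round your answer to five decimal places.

Y = trial on which the third success occurs; negative binomial, r=3, p=0.333333.
P(Y=9) = C(8,2) · p^3 · (1−p)^6
= 28 · 0.037037 · 0.087791 = 0.0910430

0.09104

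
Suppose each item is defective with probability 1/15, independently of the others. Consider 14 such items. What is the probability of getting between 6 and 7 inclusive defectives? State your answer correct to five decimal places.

X ~ Binomial(14, 0.066667); P(6 ≤ X ≤ 7) = Σ C(14,k) p^k (1−p)^(14−k) over k:
  k=6: C(14,6)·0.066667^6·0.933333^8 = 0.0001518
  k=7: C(14,7)·0.066667^7·0.933333^7 = 0.0000124
Total = 0.0001642

0.00016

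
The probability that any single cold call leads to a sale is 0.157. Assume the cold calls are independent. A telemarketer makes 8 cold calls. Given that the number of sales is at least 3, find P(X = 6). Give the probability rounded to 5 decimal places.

0.00254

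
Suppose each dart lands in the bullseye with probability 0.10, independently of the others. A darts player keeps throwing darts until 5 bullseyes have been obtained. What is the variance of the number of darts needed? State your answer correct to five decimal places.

Y = total darts until the fifth success; negative binomial with r=5, p=0.10.
Var(Y) = r(1−p)/p² = 5·0.90 / 0.10² = 450.0000000

450.00000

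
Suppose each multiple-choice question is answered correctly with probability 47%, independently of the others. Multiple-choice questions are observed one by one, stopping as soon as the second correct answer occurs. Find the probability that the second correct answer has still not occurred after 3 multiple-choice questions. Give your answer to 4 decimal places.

0.5449

Needing more than 3 multiple-choice questions ⇔ fewer than 2 successes in the first 3. With X ~ Binomial(3, 0.47), P(Y > 3) = P(X ≤ 1).
  k=0: C(3,0)·0.47^0·0.53^3 = 0.148877
  k=1: C(3,1)·0.47^1·0.53^2 = 0.396069
P(X ≤ 1) = 0.544946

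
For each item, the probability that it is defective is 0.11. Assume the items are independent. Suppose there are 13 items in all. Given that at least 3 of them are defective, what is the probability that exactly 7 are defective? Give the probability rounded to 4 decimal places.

0.0010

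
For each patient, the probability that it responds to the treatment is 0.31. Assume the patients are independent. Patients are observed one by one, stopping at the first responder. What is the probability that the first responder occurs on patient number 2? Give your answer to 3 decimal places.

0.214

Geometric (trials to first success), p = 0.31.
P(Y = 2) = (1−p)^1 · p = 0.69 · 0.31 = 0.21390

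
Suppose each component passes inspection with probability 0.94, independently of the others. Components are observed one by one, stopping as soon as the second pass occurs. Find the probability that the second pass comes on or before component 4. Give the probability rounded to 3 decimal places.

0.999

Finishing within 4 components ⇔ at least 2 successes in the first 4. With X ~ Binomial(4, 0.94), P(Y ≤ 4) = 1 − P(X ≤ 1).
  k=0: C(4,0)·0.94^0·0.06^4 = 0.00001
  k=1: C(4,1)·0.94^1·0.06^3 = 0.00081
1 − 0.00083 = 0.99917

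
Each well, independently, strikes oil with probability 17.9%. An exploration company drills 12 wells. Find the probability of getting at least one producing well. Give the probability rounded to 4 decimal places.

0.9062

P(at least one) = 1 − P(none) = 1 − (1 − 0.179)^12
= 1 − 0.093782 = 0.906218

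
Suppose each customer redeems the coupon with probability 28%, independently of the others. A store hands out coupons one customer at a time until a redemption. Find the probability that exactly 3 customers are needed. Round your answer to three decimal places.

0.145

Geometric (trials to first success), p = 0.28.
P(Y = 3) = (1−p)^2 · p = 0.5184 · 0.28 = 0.14515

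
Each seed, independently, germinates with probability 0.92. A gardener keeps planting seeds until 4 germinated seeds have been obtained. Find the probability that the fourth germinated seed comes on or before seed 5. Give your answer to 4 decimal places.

0.9456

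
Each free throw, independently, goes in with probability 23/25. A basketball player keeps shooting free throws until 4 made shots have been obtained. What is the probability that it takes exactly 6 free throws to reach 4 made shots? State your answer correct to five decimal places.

0.04585

Y = trial on which the fourth success occurs; negative binomial, r=4, p=0.92.
P(Y=6) = C(5,3) · p^4 · (1−p)^2
= 10 · 0.71639 · 0.0064 = 0.0458491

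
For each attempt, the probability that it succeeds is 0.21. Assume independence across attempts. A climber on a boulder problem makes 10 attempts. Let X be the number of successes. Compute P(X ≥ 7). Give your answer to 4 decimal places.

X ~ Binomial(10, 0.21); P(X ≥ 7) = Σ C(10,k) p^k (1−p)^(10−k) over k:
  k=7: C(10,7)·0.21^7·0.79^3 = 0.001066
  k=8: C(10,8)·0.21^8·0.79^2 = 0.000106
  k=9: C(10,9)·0.21^9·0.79^1 = 0.000006
  k=10: C(10,10)·0.21^10·0.79^0 = 0.000000
Total = 0.001178

0.0012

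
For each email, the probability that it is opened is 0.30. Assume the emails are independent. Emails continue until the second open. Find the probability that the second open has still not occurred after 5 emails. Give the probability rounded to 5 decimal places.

Needing more than 5 emails ⇔ fewer than 2 successes in the first 5. With X ~ Binomial(5, 0.30), P(Y > 5) = P(X ≤ 1).
  k=0: C(5,0)·0.30^0·0.70^5 = 0.1680700
  k=1: C(5,1)·0.30^1·0.70^4 = 0.3601500
P(X ≤ 1) = 0.5282200

0.52822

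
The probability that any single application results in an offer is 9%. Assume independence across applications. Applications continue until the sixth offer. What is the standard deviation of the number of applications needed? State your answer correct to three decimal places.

Y = total applications until the sixth success; negative binomial with r=6, p=0.09.
SD(Y) = √[r(1−p)/p²] = √(674.07407) = 25.96294

25.963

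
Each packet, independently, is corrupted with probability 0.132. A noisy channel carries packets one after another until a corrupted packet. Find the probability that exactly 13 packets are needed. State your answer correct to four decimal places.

Geometric (trials to first success), p = 0.132.
P(Y = 13) = (1−p)^12 · p = 0.18291 · 0.132 = 0.024144

0.0241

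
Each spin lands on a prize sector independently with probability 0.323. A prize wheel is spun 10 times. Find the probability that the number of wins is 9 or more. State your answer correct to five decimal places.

X ~ Binomial(10, 0.323); P(X ≥ 9) = Σ C(10,k) p^k (1−p)^(10−k) over k:
  k=9: C(10,9)·0.323^9·0.677^1 = 0.0002591
  k=10: C(10,10)·0.323^10·0.677^0 = 0.0000124
Total = 0.0002714

0.00027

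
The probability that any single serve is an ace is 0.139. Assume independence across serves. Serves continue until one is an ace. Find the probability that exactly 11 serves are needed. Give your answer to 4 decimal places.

0.0311

Geometric (trials to first success), p = 0.139.
P(Y = 11) = (1−p)^10 · p = 0.22389 · 0.139 = 0.031120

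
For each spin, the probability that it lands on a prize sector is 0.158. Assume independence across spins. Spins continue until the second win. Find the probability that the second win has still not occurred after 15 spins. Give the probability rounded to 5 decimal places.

Needing more than 15 spins ⇔ fewer than 2 successes in the first 15. With X ~ Binomial(15, 0.158), P(Y > 15) = P(X ≤ 1).
  k=0: C(15,0)·0.158^0·0.842^15 = 0.0758021
  k=1: C(15,1)·0.158^1·0.842^14 = 0.2133623
P(X ≤ 1) = 0.2891644

0.28916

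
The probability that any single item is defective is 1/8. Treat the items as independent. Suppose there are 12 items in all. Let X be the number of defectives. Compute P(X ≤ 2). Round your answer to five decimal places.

X ~ Binomial(12, 0.125); P(X ≤ 2) = Σ C(12,k) p^k (1−p)^(12−k) over k:
  k=0: C(12,0)·0.125^0·0.875^12 = 0.2014172
  k=1: C(12,1)·0.125^1·0.875^11 = 0.3452867
  k=2: C(12,2)·0.125^2·0.875^10 = 0.2712967
Total = 0.8180006

0.81800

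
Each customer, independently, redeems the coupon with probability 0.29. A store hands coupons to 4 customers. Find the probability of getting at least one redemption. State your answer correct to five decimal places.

P(at least one) = 1 − P(none) = 1 − (1 − 0.29)^4
= 1 − 0.2541168 = 0.7458832

0.74588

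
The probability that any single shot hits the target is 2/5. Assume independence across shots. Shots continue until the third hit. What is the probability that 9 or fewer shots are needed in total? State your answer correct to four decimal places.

0.7682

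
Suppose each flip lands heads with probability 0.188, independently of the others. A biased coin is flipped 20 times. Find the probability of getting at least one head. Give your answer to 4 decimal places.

P(at least one) = 1 − P(none) = 1 − (1 − 0.188)^20
= 1 − 0.015528 = 0.984472

0.9845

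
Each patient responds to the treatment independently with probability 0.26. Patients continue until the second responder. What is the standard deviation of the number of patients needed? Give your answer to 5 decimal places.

4.67905

Y = total patients until the second success; negative binomial with r=2, p=0.26.
SD(Y) = √[r(1−p)/p²] = √(21.8934911) = 4.6790481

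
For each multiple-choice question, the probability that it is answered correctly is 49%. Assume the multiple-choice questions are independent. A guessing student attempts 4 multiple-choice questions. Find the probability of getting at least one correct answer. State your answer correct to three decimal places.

0.932

P(at least one) = 1 − P(none) = 1 − (1 − 0.49)^4
= 1 − 0.06765 = 0.93235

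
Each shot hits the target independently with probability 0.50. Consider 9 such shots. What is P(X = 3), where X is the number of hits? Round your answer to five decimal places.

X ~ Binomial(n=9, p=0.50).
P(X=3) = C(9,3) · p^3 · (1−p)^6
= 84 · 0.125 · 0.015625 = 0.1640625

0.16406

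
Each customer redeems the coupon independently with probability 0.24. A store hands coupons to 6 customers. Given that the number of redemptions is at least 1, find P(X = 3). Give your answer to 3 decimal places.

X ~ Binomial(6, 0.24). Want P(X=3 | X≥1) = P(X=3) / P(X≥1).
P(X=3) = C(6,3)·0.24^3·0.76^3 = 0.12137
P(X≥1) = 1 − 0.19270 = 0.80730
Ratio = 0.12137 / 0.80730 = 0.15034

0.150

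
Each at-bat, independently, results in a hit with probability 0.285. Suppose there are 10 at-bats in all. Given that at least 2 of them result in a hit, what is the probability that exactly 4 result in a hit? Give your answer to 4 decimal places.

0.2241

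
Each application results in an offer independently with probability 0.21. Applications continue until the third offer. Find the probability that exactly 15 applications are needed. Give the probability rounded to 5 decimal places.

Y = trial on which the third success occurs; negative binomial, r=3, p=0.21.
P(Y=15) = C(14,2) · p^3 · (1−p)^12
= 91 · 0.009261 · 0.059092 = 0.0497994

0.04980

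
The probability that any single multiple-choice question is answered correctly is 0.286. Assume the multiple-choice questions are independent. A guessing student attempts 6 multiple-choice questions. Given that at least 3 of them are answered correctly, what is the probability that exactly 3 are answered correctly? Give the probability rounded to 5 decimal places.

X ~ Binomial(6, 0.286). Want P(X=3 | X≥3) = P(X=3) / P(X≥3).
P(X=3) = C(6,3)·0.286^3·0.714^3 = 0.1703032
P(X≥3) = 1 − 0.1324919 − 0.3184259 − 0.3188718 = 0.2302104
Ratio = 0.1703032 / 0.2302104 = 0.7397718

0.73977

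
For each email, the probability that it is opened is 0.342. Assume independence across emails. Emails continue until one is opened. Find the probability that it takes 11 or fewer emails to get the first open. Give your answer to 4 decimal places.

0.9900

Y = number of emails to the first success; geometric, p = 0.342.
P(Y ≤ 11) = 1 − (1−p)^11 = 1 − 0.010011 = 0.989989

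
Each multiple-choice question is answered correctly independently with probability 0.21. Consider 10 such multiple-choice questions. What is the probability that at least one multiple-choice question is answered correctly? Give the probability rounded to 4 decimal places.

0.9053

P(at least one) = 1 − P(none) = 1 − (1 − 0.21)^10
= 1 − 0.094683 = 0.905317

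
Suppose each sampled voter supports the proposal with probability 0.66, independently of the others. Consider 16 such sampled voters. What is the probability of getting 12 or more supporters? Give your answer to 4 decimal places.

X ~ Binomial(16, 0.66); P(X ≥ 12) = Σ C(16,k) p^k (1−p)^(16−k) over k:
  k=12: C(16,12)·0.66^12·0.34^4 = 0.166155
  k=13: C(16,13)·0.66^13·0.34^3 = 0.099242
  k=14: C(16,14)·0.66^14·0.34^2 = 0.041281
  k=15: C(16,15)·0.66^15·0.34^1 = 0.010685
  k=16: C(16,16)·0.66^16·0.34^0 = 0.001296
Total = 0.318660

0.3187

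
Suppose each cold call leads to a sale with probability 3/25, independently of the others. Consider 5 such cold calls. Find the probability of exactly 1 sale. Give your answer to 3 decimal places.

0.360

X ~ Binomial(n=5, p=0.12).
P(X=1) = C(5,1) · p^1 · (1−p)^4
= 5 · 0.12 · 0.5997 = 0.35982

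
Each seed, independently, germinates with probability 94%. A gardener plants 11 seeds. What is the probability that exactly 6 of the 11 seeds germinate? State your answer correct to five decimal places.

X ~ Binomial(n=11, p=0.94).
P(X=6) = C(11,6) · p^6 · (1−p)^5
= 462 · 0.68987 · 7.776e-07 = 0.0002478

0.00025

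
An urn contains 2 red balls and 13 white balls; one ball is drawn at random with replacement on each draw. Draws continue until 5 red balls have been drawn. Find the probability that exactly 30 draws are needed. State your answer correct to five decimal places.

0.02797

Y = trial on which the fifth success occurs; negative binomial, r=5, p=0.133333.
P(Y=30) = C(29,4) · p^5 · (1−p)^25
= 23751 · 4.214e-05 · 0.027945 = 0.0279691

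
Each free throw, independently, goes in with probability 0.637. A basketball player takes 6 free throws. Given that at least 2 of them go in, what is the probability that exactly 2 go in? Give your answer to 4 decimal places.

X ~ Binomial(6, 0.637). Want P(X=2 | X≥2) = P(X=2) / P(X≥2).
P(X=2) = C(6,2)·0.637^2·0.363^4 = 0.105681
P(X≥2) = 1 − 0.002288 − 0.024089 = 0.973623
Ratio = 0.105681 / 0.973623 = 0.108544

0.1085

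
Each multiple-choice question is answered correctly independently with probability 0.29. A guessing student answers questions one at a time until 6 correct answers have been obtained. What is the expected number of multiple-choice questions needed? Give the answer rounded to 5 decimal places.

20.68966

Y = total multiple-choice questions until the sixth success; negative binomial with r=6, p=0.29.
E[Y] = r / p = 6 / 0.29 = 20.6896552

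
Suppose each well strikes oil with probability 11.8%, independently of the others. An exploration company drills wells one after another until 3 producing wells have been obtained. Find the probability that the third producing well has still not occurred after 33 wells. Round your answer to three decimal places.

0.236

Needing more than 33 wells ⇔ fewer than 3 successes in the first 33. With X ~ Binomial(33, 0.118), P(Y > 33) = P(X ≤ 2).
  k=0: C(33,0)·0.118^0·0.882^33 = 0.01587
  k=1: C(33,1)·0.118^1·0.882^32 = 0.07005
  k=2: C(33,2)·0.118^2·0.882^31 = 0.14994
P(X ≤ 2) = 0.23586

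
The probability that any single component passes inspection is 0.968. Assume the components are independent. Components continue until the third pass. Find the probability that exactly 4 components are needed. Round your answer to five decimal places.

0.08708

Y = trial on which the third success occurs; negative binomial, r=3, p=0.968.
P(Y=4) = C(3,2) · p^3 · (1−p)^1
= 3 · 0.90704 · 0.032 = 0.0870758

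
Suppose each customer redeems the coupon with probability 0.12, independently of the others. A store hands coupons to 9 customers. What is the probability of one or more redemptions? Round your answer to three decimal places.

0.684

P(at least one) = 1 − P(none) = 1 − (1 − 0.12)^9
= 1 − 0.31648 = 0.68352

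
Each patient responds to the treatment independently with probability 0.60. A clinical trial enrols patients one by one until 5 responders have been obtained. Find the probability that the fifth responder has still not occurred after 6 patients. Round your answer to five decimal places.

Needing more than 6 patients ⇔ fewer than 5 successes in the first 6. With X ~ Binomial(6, 0.60), P(Y > 6) = P(X ≤ 4).
  k=0: C(6,0)·0.60^0·0.40^6 = 0.0040960
  k=1: C(6,1)·0.60^1·0.40^5 = 0.0368640
  k=2: C(6,2)·0.60^2·0.40^4 = 0.1382400
  k=3: C(6,3)·0.60^3·0.40^3 = 0.2764800
  k=4: C(6,4)·0.60^4·0.40^2 = 0.3110400
P(X ≤ 4) = 0.7667200

0.76672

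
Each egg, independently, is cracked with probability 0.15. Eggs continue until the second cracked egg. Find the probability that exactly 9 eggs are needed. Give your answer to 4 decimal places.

0.0577

Y = trial on which the second success occurs; negative binomial, r=2, p=0.15.
P(Y=9) = C(8,1) · p^2 · (1−p)^7
= 8 · 0.0225 · 0.32058 = 0.057704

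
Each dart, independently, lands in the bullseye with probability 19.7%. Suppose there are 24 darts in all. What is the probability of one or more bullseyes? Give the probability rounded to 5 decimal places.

0.99483

P(at least one) = 1 − P(none) = 1 − (1 − 0.197)^24
= 1 − 0.0051662 = 0.9948338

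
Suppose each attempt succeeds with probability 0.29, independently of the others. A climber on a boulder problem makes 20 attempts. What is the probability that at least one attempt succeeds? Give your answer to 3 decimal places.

0.999

P(at least one) = 1 − P(none) = 1 − (1 − 0.29)^20
= 1 − 0.00106 = 0.99894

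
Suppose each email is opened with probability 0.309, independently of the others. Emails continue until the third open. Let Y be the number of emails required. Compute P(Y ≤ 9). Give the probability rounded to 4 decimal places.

0.5610

Finishing within 9 emails ⇔ at least 3 successes in the first 9. With X ~ Binomial(9, 0.309), P(Y ≤ 9) = 1 − P(X ≤ 2).
  k=0: C(9,0)·0.309^0·0.691^9 = 0.035917
  k=1: C(9,1)·0.309^1·0.691^8 = 0.144552
  k=2: C(9,2)·0.309^2·0.691^7 = 0.258563
1 − 0.439032 = 0.560968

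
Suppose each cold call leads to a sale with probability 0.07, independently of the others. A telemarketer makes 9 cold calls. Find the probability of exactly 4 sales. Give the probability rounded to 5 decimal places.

X ~ Binomial(n=9, p=0.07).
P(X=4) = C(9,4) · p^4 · (1−p)^5
= 126 · 2.401e-05 · 0.69569 = 0.0021046

0.00210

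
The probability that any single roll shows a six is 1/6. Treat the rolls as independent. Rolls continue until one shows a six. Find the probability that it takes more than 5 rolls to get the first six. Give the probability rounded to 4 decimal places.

Y = number of rolls to the first success; geometric, p = 0.166667.
P(Y > 5) = P(first 5 all fail) = (1−p)^5 = 0.401878

0.4019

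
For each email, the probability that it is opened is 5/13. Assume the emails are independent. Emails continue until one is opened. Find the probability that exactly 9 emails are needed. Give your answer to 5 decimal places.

Geometric (trials to first success), p = 0.384615.
P(Y = 9) = (1−p)^8 · p = 0.020567 · 0.384615 = 0.0079104

0.00791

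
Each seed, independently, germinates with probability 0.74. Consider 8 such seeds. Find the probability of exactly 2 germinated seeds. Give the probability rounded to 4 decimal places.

0.0047

X ~ Binomial(n=8, p=0.74).
P(X=2) = C(8,2) · p^2 · (1−p)^6
= 28 · 0.5476 · 0.00030892 = 0.004737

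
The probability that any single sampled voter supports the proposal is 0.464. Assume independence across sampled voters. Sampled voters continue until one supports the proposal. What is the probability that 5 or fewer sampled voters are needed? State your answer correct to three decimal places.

Y = number of sampled voters to the first success; geometric, p = 0.464.
P(Y ≤ 5) = 1 − (1−p)^5 = 1 − 0.04424 = 0.95576

0.956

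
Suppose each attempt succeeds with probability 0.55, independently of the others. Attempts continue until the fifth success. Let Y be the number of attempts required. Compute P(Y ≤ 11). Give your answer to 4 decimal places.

0.8262

Finishing within 11 attempts ⇔ at least 5 successes in the first 11. With X ~ Binomial(11, 0.55), P(Y ≤ 11) = 1 − P(X ≤ 4).
  k=0: C(11,0)·0.55^0·0.45^11 = 0.000153
  k=1: C(11,1)·0.55^1·0.45^10 = 0.002060
  k=2: C(11,2)·0.55^2·0.45^9 = 0.012589
  k=3: C(11,3)·0.55^3·0.45^8 = 0.046161
  k=4: C(11,4)·0.55^4·0.45^7 = 0.112837
1 − 0.173800 = 0.826200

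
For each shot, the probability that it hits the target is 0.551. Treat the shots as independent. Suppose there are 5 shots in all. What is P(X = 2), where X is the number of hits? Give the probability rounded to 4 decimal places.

0.2748

X ~ Binomial(n=5, p=0.551).
P(X=2) = C(5,2) · p^2 · (1−p)^3
= 10 · 0.3036 · 0.090519 = 0.274816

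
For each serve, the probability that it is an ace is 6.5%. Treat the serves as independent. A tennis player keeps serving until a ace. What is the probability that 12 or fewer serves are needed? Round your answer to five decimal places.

Y = number of serves to the first success; geometric, p = 0.065.
P(Y ≤ 12) = 1 − (1−p)^12 = 1 − 0.4464156 = 0.5535844

0.55358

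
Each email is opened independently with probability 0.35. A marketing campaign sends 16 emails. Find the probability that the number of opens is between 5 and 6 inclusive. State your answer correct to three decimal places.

X ~ Binomial(16, 0.35); P(5 ≤ X ≤ 6) = Σ C(16,k) p^k (1−p)^(16−k) over k:
  k=5: C(16,5)·0.35^5·0.65^11 = 0.20076
  k=6: C(16,6)·0.35^6·0.65^10 = 0.19818
Total = 0.39894

0.399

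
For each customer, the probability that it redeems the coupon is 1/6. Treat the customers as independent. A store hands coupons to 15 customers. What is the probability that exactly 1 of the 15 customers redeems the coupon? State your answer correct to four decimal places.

X ~ Binomial(n=15, p=0.166667).
P(X=1) = C(15,1) · p^1 · (1−p)^14
= 15 · 0.16667 · 0.077887 = 0.194716

0.1947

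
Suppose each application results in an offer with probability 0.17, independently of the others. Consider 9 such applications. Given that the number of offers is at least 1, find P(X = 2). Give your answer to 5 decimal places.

0.34724

X ~ Binomial(9, 0.17). Want P(X=2 | X≥1) = P(X=2) / P(X≥1).
P(X=2) = C(9,2)·0.17^2·0.83^7 = 0.2823235
P(X≥1) = 1 − 0.1869403 = 0.8130597
Ratio = 0.2823235 / 0.8130597 = 0.3472358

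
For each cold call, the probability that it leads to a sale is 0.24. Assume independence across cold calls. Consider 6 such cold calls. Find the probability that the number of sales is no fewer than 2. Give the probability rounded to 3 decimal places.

0.442

X ~ Binomial(6, 0.24); P(X ≥ 2) = Σ C(6,k) p^k (1−p)^(6−k) over k:
  k=2: C(6,2)·0.24^2·0.76^4 = 0.28825
  k=3: C(6,3)·0.24^3·0.76^3 = 0.12137
  k=4: C(6,4)·0.24^4·0.76^2 = 0.02875
  k=5: C(6,5)·0.24^5·0.76^1 = 0.00363
  k=6: C(6,6)·0.24^6·0.76^0 = 0.00019
Total = 0.44218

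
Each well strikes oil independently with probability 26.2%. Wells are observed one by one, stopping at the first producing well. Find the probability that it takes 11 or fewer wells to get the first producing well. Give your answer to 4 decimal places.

0.9646

Y = number of wells to the first success; geometric, p = 0.262.
P(Y ≤ 11) = 1 − (1−p)^11 = 1 − 0.035369 = 0.964631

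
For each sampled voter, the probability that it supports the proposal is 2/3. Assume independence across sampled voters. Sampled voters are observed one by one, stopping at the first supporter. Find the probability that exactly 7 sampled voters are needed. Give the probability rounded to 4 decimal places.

Geometric (trials to first success), p = 0.666667.
P(Y = 7) = (1−p)^6 · p = 0.0013717 · 0.666667 = 0.000914

0.0009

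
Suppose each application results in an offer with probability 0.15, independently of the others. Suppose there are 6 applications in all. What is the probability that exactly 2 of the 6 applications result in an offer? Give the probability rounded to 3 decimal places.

X ~ Binomial(n=6, p=0.15).
P(X=2) = C(6,2) · p^2 · (1−p)^4
= 15 · 0.0225 · 0.52201 = 0.17618

0.176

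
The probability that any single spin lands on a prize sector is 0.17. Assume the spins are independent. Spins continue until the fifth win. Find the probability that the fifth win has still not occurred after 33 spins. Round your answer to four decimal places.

0.3178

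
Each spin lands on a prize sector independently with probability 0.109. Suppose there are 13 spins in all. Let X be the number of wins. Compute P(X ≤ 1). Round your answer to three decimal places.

0.578

X ~ Binomial(13, 0.109); P(X ≤ 1) = Σ C(13,k) p^k (1−p)^(13−k) over k:
  k=0: C(13,0)·0.109^0·0.891^13 = 0.22305
  k=1: C(13,1)·0.109^1·0.891^12 = 0.35473
Total = 0.57779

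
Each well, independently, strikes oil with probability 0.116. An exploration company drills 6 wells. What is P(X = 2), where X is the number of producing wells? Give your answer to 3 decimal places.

0.123

X ~ Binomial(n=6, p=0.116).
P(X=2) = C(6,2) · p^2 · (1−p)^4
= 15 · 0.013456 · 0.61067 = 0.12326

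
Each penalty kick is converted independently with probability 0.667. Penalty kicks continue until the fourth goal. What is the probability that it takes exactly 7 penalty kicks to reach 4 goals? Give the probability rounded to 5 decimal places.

Y = trial on which the fourth success occurs; negative binomial, r=4, p=0.667.
P(Y=7) = C(6,3) · p^4 · (1−p)^3
= 20 · 0.19793 · 0.036926 = 0.1461726

0.14617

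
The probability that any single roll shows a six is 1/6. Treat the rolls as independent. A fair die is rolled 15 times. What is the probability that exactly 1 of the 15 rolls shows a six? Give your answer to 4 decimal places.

0.1947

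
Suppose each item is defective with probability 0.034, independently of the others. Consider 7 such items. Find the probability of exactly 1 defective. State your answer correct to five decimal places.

X ~ Binomial(n=7, p=0.034).
P(X=1) = C(7,1) · p^1 · (1−p)^6
= 7 · 0.034 · 0.81257 = 0.1933925

0.19339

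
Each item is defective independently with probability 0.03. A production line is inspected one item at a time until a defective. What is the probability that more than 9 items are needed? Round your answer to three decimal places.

0.760

Y = number of items to the first success; geometric, p = 0.03.
P(Y > 9) = P(first 9 all fail) = (1−p)^9 = 0.76023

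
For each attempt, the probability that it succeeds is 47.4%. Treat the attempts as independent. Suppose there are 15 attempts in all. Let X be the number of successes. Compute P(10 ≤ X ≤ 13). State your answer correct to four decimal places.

0.1079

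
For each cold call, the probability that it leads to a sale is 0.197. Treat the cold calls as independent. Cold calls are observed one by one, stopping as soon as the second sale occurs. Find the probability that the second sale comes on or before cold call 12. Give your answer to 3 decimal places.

Finishing within 12 cold calls ⇔ at least 2 successes in the first 12. With X ~ Binomial(12, 0.197), P(Y ≤ 12) = 1 − P(X ≤ 1).
  k=0: C(12,0)·0.197^0·0.803^12 = 0.07188
  k=1: C(12,1)·0.197^1·0.803^11 = 0.21160
1 − 0.28348 = 0.71652

0.717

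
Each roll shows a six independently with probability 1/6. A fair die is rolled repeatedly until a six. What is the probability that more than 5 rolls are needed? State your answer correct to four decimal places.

Y = number of rolls to the first success; geometric, p = 0.166667.
P(Y > 5) = P(first 5 all fail) = (1−p)^5 = 0.401878

0.4019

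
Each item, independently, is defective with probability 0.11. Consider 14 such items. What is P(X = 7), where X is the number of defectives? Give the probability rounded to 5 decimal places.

0.00030

X ~ Binomial(n=14, p=0.11).
P(X=7) = C(14,7) · p^7 · (1−p)^7
= 3432 · 1.9487e-07 · 0.44231 = 0.0002958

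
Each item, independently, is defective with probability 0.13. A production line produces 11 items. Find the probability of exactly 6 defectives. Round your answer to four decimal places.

0.0011

X ~ Binomial(n=11, p=0.13).
P(X=6) = C(11,6) · p^6 · (1−p)^5
= 462 · 4.8268e-06 · 0.49842 = 0.001111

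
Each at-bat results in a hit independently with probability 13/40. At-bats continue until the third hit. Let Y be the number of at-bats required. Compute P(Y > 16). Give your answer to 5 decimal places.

Needing more than 16 at-bats ⇔ fewer than 3 successes in the first 16. With X ~ Binomial(16, 0.325), P(Y > 16) = P(X ≤ 2).
  k=0: C(16,0)·0.325^0·0.675^16 = 0.0018572
  k=1: C(16,1)·0.325^1·0.675^15 = 0.0143074
  k=2: C(16,2)·0.325^2·0.675^14 = 0.0516655
P(X ≤ 2) = 0.0678301

0.06783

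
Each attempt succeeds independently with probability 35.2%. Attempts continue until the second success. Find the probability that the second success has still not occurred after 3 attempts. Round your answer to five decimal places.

Needing more than 3 attempts ⇔ fewer than 2 successes in the first 3. With X ~ Binomial(3, 0.352), P(Y > 3) = P(X ≤ 1).
  k=0: C(3,0)·0.352^0·0.648^3 = 0.2720978
  k=1: C(3,1)·0.352^1·0.648^2 = 0.4434186
P(X ≤ 1) = 0.7155164

0.71552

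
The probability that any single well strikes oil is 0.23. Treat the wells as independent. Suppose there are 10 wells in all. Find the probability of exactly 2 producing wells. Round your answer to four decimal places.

0.2942

X ~ Binomial(n=10, p=0.23).
P(X=2) = C(10,2) · p^2 · (1−p)^8
= 45 · 0.0529 · 0.12357 = 0.294167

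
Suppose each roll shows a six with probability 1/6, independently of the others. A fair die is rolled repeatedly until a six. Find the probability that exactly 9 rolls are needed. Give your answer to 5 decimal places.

0.03876

Geometric (trials to first success), p = 0.166667.
P(Y = 9) = (1−p)^8 · p = 0.23257 · 0.166667 = 0.0387613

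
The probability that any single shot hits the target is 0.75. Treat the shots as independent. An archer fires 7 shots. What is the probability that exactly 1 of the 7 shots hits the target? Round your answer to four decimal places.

0.0013

X ~ Binomial(n=7, p=0.75).
P(X=1) = C(7,1) · p^1 · (1−p)^6
= 7 · 0.75 · 0.00024414 = 0.001282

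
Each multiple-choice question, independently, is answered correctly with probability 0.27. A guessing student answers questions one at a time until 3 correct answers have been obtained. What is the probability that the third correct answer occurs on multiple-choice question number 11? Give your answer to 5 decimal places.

Y = trial on which the third success occurs; negative binomial, r=3, p=0.27.
P(Y=11) = C(10,2) · p^3 · (1−p)^8
= 45 · 0.019683 · 0.080646 = 0.0714310

0.07143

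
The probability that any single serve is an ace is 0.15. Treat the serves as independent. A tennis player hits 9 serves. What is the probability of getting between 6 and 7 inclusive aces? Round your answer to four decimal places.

X ~ Binomial(9, 0.15); P(6 ≤ X ≤ 7) = Σ C(9,k) p^k (1−p)^(9−k) over k:
  k=6: C(9,6)·0.15^6·0.85^3 = 0.000588
  k=7: C(9,7)·0.15^7·0.85^2 = 0.000044
Total = 0.000632

0.0006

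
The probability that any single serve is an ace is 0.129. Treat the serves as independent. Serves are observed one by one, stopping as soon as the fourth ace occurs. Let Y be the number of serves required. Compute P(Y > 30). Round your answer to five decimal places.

0.44710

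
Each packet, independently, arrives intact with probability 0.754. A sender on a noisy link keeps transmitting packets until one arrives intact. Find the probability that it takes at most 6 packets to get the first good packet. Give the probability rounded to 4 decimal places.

Y = number of packets to the first success; geometric, p = 0.754.
P(Y ≤ 6) = 1 − (1−p)^6 = 1 − 0.000222 = 0.999778

0.9998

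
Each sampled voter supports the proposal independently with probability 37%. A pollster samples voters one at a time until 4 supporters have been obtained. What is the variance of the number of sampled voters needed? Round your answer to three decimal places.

18.408

Y = total sampled voters until the fourth success; negative binomial with r=4, p=0.37.
Var(Y) = r(1−p)/p² = 4·0.63 / 0.37² = 18.40760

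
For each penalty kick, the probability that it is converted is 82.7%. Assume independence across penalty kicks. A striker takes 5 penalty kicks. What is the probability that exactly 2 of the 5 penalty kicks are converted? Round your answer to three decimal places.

0.035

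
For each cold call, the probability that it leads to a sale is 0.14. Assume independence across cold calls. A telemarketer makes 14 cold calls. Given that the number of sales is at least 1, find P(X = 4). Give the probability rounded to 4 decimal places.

0.0968

X ~ Binomial(14, 0.14). Want P(X=4 | X≥1) = P(X=4) / P(X≥1).
P(X=4) = C(14,4)·0.14^4·0.86^10 = 0.085100
P(X≥1) = 1 − 0.121054 = 0.878946
Ratio = 0.085100 / 0.878946 = 0.096821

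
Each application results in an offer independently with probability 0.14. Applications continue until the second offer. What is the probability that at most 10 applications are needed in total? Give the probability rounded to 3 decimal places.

0.418

Finishing within 10 applications ⇔ at least 2 successes in the first 10. With X ~ Binomial(10, 0.14), P(Y ≤ 10) = 1 − P(X ≤ 1).
  k=0: C(10,0)·0.14^0·0.86^10 = 0.22130
  k=1: C(10,1)·0.14^1·0.86^9 = 0.36026
1 − 0.58156 = 0.41844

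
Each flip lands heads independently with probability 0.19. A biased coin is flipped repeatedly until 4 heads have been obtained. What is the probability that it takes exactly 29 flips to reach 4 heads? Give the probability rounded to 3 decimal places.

0.022

Y = trial on which the fourth success occurs; negative binomial, r=4, p=0.19.
P(Y=29) = C(28,3) · p^4 · (1−p)^25
= 3276 · 0.0013032 · 0.0051538 = 0.02200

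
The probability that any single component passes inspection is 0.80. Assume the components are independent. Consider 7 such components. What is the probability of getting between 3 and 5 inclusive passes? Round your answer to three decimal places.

0.419

X ~ Binomial(7, 0.80); P(3 ≤ X ≤ 5) = Σ C(7,k) p^k (1−p)^(7−k) over k:
  k=3: C(7,3)·0.80^3·0.20^4 = 0.02867
  k=4: C(7,4)·0.80^4·0.20^3 = 0.11469
  k=5: C(7,5)·0.80^5·0.20^2 = 0.27525
Total = 0.41861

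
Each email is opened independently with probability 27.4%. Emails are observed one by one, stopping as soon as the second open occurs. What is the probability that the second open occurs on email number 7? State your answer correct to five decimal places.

Y = trial on which the second success occurs; negative binomial, r=2, p=0.274.
P(Y=7) = C(6,1) · p^2 · (1−p)^5
= 6 · 0.075076 · 0.20169 = 0.0908522

0.09085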